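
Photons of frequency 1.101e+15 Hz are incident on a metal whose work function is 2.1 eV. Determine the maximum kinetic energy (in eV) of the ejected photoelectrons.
2.4534 eV

Using Einstein's photoelectric equation: KE_max = hf - φ

First, calculate the photon energy:
E_photon = hf = (6.626×10⁻³⁴ J·s)(1.101e+15 Hz)
E_photon = 4.5534 eV

Then, the maximum kinetic energy:
KE_max = E_photon - φ = 4.5534 eV - 2.1 eV = 2.4534 eV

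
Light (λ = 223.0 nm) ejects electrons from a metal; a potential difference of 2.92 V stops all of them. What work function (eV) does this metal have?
2.64 eV

The stopping potential gives the maximum kinetic energy: KE_max = eV_s = 2.92 eV

From Einstein's photoelectric equation: KE_max = hc/λ - φ
Rearranging: φ = hc/λ - KE_max

Calculate photon energy:
E_photon = hc/λ = (6.626×10⁻³⁴ J·s)(3×10⁸ m/s) / (223.0×10⁻⁹ m) = 5.5598 eV

Therefore:
φ = 5.5598 - 2.92 = 2.64 eV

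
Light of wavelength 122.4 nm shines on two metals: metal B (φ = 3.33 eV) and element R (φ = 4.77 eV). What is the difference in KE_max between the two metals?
1.4400 eV

Using KE_max = hc/λ - φ for each metal:

Photon energy: E = hc/λ = 10.1294 eV

For metal B (φ₁ = 3.33 eV):
KE₁ = E - φ₁ = 10.1294 - 3.33 = 6.7994 eV

For element R (φ₂ = 4.77 eV):
KE₂ = E - φ₂ = 10.1294 - 4.77 = 5.3594 eV

Difference:
ΔKE = KE₁ - KE₂ = 6.7994 - 5.3594 = 1.4400 eV

Note: The difference equals the difference in work functions: 4.77 - 3.33 = 1.44 eV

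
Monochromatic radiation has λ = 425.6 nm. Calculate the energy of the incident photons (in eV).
2.9132 eV

Using E = hf = hc/λ:

E = hc/λ = (6.626×10⁻³⁴ J·s)(3×10⁸ m/s) / (425.6×10⁻⁹ m)
E = 2.9132 eV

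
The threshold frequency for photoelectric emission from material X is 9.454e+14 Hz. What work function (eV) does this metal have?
3.91 eV

At the threshold frequency, photon energy equals work function:
φ = hf₀

Calculating:
φ = (6.626×10⁻³⁴ J·s)(9.454e+14 Hz)
φ = 3.91 eV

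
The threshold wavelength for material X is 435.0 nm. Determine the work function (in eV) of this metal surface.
2.85 eV

At the threshold wavelength, photon energy equals work function:
φ = hc/λ₀

Calculating:
φ = (6.626×10⁻³⁴ J·s)(3×10⁸ m/s) / (435.0×10⁻⁹ m)
φ = 2.85 eV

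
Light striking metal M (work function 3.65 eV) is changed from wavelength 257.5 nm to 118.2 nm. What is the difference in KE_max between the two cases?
5.6744 eV

Using Einstein's equation: KE_max = hc/λ - φ

For λ₁ = 257.5 nm:
KE₁ = hc/λ₁ - φ = 4.8149 - 3.65 = 1.1649 eV

For λ₂ = 118.2 nm:
KE₂ = hc/λ₂ - φ = 10.4894 - 3.65 = 6.8394 eV

Change in KE:
ΔKE = KE₂ - KE₁ = 6.8394 - 1.1649 = 5.6744 eV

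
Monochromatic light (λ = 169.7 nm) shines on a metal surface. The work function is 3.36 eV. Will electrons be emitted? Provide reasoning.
Yes

For photoemission, the photon energy must exceed the work function.

Photon energy: E = hc/λ = 7.3061 eV
Work function: φ = 3.36 eV

Since E_photon (7.3061 eV) > φ (3.36 eV), photoemission WILL occur.
The threshold wavelength is λ₀ = hc/φ = 369.0 nm.
Since 169.7 nm < 369.0 nm, the light has sufficient energy.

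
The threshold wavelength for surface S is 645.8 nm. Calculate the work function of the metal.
1.92 eV

At the threshold wavelength, photon energy equals work function:
φ = hc/λ₀

Calculating:
φ = (6.626×10⁻³⁴ J·s)(3×10⁸ m/s) / (645.8×10⁻⁹ m)
φ = 1.92 eV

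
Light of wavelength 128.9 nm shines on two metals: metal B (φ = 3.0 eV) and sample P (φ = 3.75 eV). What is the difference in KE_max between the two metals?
0.7500 eV

Using KE_max = hc/λ - φ for each metal:

Photon energy: E = hc/λ = 9.6186 eV

For metal B (φ₁ = 3.0 eV):
KE₁ = E - φ₁ = 9.6186 - 3.0 = 6.6186 eV

For sample P (φ₂ = 3.75 eV):
KE₂ = E - φ₂ = 9.6186 - 3.75 = 5.8686 eV

Difference:
ΔKE = KE₁ - KE₂ = 6.6186 - 5.8686 = 0.7500 eV

Note: The difference equals the difference in work functions: 3.75 - 3.0 = 0.75 eV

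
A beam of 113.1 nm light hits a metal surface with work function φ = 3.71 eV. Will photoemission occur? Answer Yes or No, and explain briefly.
Yes

For photoemission, the photon energy must exceed the work function.

Photon energy: E = hc/λ = 10.9624 eV
Work function: φ = 3.71 eV

Since E_photon (10.9624 eV) > φ (3.71 eV), photoemission WILL occur.
The threshold wavelength is λ₀ = hc/φ = 334.2 nm.
Since 113.1 nm < 334.2 nm, the light has sufficient energy.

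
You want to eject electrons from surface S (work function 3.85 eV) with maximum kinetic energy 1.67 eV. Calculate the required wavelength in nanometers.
224.61 nm

From Einstein's equation: KE_max = hc/λ - φ

Rearranging for λ:
hc/λ = KE_max + φ
λ = hc/(KE_max + φ)

Required photon energy:
E_photon = KE_max + φ = 1.67 + 3.85 = 5.52 eV

Required wavelength:
λ = hc/E_photon = (6.626×10⁻³⁴)(3×10⁸) / (5.52 × 1.602×10⁻¹⁹)
λ = 224.61 nm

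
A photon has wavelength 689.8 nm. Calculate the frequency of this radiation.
4.3461e+14 Hz

Using the wave equation: c = fλ

Solving for frequency:
f = c/λ = (3×10⁸ m/s) / (689.8×10⁻⁹ m)
f = 4.3461e+14 Hz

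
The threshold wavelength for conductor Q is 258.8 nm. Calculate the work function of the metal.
4.79 eV

At the threshold wavelength, photon energy equals work function:
φ = hc/λ₀

Calculating:
φ = (6.626×10⁻³⁴ J·s)(3×10⁸ m/s) / (258.8×10⁻⁹ m)
φ = 4.79 eV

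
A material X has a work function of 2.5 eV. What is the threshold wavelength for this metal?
495.94 nm

The threshold wavelength is when the photon energy equals the work function:
hc/λ₀ = φ

Solving for λ₀:
λ₀ = hc/φ = (6.626×10⁻³⁴ J·s)(3×10⁸ m/s) / (2.5 eV × 1.602×10⁻¹⁹ J/eV)
λ₀ = 495.94 nm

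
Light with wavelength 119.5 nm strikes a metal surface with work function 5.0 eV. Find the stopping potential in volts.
5.3752 V

The stopping potential V_s satisfies: eV_s = KE_max

First, find KE_max using Einstein's equation:
E_photon = hc/λ = 10.3752 eV
KE_max = E_photon - φ = 10.3752 - 5.0 = 5.3752 eV

Since eV_s = KE_max:
V_s = KE_max/e = 5.3752 V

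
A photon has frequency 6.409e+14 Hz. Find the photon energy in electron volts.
2.6505 eV

Using E = hf:

E = hf = (6.626×10⁻³⁴ J·s)(6.409e+14 Hz)
E = 2.6505 eV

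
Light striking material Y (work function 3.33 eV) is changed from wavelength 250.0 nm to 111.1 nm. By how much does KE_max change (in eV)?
6.2003 eV

Using Einstein's equation: KE_max = hc/λ - φ

For λ₁ = 250.0 nm:
KE₁ = hc/λ₁ - φ = 4.9594 - 3.33 = 1.6294 eV

For λ₂ = 111.1 nm:
KE₂ = hc/λ₂ - φ = 11.1597 - 3.33 = 7.8297 eV

Change in KE:
ΔKE = KE₂ - KE₁ = 7.8297 - 1.6294 = 6.2003 eV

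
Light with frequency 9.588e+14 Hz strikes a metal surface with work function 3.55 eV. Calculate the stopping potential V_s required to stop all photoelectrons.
0.4153 V

The stopping potential V_s satisfies: eV_s = KE_max

First, find KE_max using Einstein's equation:
E_photon = hf = (6.626×10⁻³⁴ J·s)(9.588e+14 Hz) = 3.9653 eV
KE_max = E_photon - φ = 3.9653 - 3.55 = 0.4153 eV

Since eV_s = KE_max:
V_s = KE_max/e = 0.4153 V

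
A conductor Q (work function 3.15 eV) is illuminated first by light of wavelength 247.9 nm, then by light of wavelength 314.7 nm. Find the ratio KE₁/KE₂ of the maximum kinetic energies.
2.3442

Using Einstein's equation: KE_max = hc/λ - φ

For λ₁ = 247.9 nm:
E₁ = hc/λ₁ = 5.0014 eV
KE₁ = E₁ - φ = 5.0014 - 3.15 = 1.8514 eV

For λ₂ = 314.7 nm:
E₂ = hc/λ₂ = 3.9398 eV
KE₂ = E₂ - φ = 3.9398 - 3.15 = 0.7898 eV

Ratio: KE₁/KE₂ = 1.8514/0.7898 = 2.3442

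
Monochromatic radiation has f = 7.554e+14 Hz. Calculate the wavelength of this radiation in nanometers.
396.87 nm

Using the wave equation: c = fλ

Solving for wavelength:
λ = c/f = (3×10⁸ m/s) / (7.554e+14 Hz)
λ = 396.87 nm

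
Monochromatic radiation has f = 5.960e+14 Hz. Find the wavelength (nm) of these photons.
503.01 nm

Using the wave equation: c = fλ

Solving for wavelength:
λ = c/f = (3×10⁸ m/s) / (5.960e+14 Hz)
λ = 503.01 nm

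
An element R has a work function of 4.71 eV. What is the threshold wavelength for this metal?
263.24 nm

The threshold wavelength is when the photon energy equals the work function:
hc/λ₀ = φ

Solving for λ₀:
λ₀ = hc/φ = (6.626×10⁻³⁴ J·s)(3×10⁸ m/s) / (4.71 eV × 1.602×10⁻¹⁹ J/eV)
λ₀ = 263.24 nm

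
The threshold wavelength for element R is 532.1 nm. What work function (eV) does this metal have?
2.33 eV

At the threshold wavelength, photon energy equals work function:
φ = hc/λ₀

Calculating:
φ = (6.626×10⁻³⁴ J·s)(3×10⁸ m/s) / (532.1×10⁻⁹ m)
φ = 2.33 eV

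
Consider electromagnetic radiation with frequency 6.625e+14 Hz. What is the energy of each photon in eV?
2.7399 eV

Using E = hf:

E = hf = (6.626×10⁻³⁴ J·s)(6.625e+14 Hz)
E = 2.7399 eV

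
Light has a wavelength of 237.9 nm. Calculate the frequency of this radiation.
1.2602e+15 Hz

Using the wave equation: c = fλ

Solving for frequency:
f = c/λ = (3×10⁸ m/s) / (237.9×10⁻⁹ m)
f = 1.2602e+15 Hz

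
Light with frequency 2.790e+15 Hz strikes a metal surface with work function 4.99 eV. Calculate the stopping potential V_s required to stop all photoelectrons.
6.5485 V

The stopping potential V_s satisfies: eV_s = KE_max

First, find KE_max using Einstein's equation:
E_photon = hf = (6.626×10⁻³⁴ J·s)(2.790e+15 Hz) = 11.5385 eV
KE_max = E_photon - φ = 11.5385 - 4.99 = 6.5485 eV

Since eV_s = KE_max:
V_s = KE_max/e = 6.5485 V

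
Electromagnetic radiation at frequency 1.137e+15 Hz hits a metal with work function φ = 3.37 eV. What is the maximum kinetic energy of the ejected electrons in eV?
1.3323 eV

Using Einstein's photoelectric equation: KE_max = hf - φ

First, calculate the photon energy:
E_photon = hf = (6.626×10⁻³⁴ J·s)(1.137e+15 Hz)
E_photon = 4.7023 eV

Then, the maximum kinetic energy:
KE_max = E_photon - φ = 4.7023 eV - 3.37 eV = 1.3323 eV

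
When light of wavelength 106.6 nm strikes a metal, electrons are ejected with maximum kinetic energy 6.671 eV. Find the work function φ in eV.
4.96 eV

From Einstein's photoelectric equation: KE_max = hf - φ = hc/λ - φ

Rearranging for φ:
φ = hc/λ - KE_max

Calculate photon energy:
E_photon = hc/λ = 11.6308 eV

Therefore:
φ = 11.6308 - 6.671 = 4.96 eV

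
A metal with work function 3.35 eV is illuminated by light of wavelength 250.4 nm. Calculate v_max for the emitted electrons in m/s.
7.5055e+05 m/s

First, find the maximum kinetic energy:
E_photon = hc/λ = 4.9514 eV
KE_max = E_photon - φ = 4.9514 - 3.35 = 1.6014 eV

Convert to Joules: KE_max = 1.6014 × 1.602×10⁻¹⁹ J = 2.5658e-19 J

Then use KE = ½mv² to find velocity:
v = √(2·KE/m) = √(2 × 2.5658e-19 J / 9.109e-31 kg)
v = 7.5055e+05 m/s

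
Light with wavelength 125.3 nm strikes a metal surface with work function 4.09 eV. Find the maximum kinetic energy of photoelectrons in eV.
5.8050 eV

Using Einstein's photoelectric equation: KE_max = hf - φ = hc/λ - φ

First, calculate the photon energy:
E_photon = hc/λ = (6.626×10⁻³⁴ J·s)(3×10⁸ m/s) / (125.3×10⁻⁹ m)
E_photon = 9.8950 eV

Then, the maximum kinetic energy:
KE_max = E_photon - φ = 9.8950 eV - 4.09 eV = 5.8050 eV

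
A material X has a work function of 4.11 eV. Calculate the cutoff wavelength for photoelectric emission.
301.66 nm

The threshold wavelength is when the photon energy equals the work function:
hc/λ₀ = φ

Solving for λ₀:
λ₀ = hc/φ = (6.626×10⁻³⁴ J·s)(3×10⁸ m/s) / (4.11 eV × 1.602×10⁻¹⁹ J/eV)
λ₀ = 301.66 nm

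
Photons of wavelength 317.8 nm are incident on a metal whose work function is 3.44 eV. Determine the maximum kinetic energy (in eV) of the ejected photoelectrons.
0.4613 eV

Using Einstein's photoelectric equation: KE_max = hf - φ = hc/λ - φ

First, calculate the photon energy:
E_photon = hc/λ = (6.626×10⁻³⁴ J·s)(3×10⁸ m/s) / (317.8×10⁻⁹ m)
E_photon = 3.9013 eV

Then, the maximum kinetic energy:
KE_max = E_photon - φ = 3.9013 eV - 3.44 eV = 0.4613 eV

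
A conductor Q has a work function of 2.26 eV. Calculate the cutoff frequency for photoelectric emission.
5.4647e+14 Hz

The threshold frequency is when the photon energy equals the work function:
hf₀ = φ

Solving for f₀:
f₀ = φ/h = (2.26 eV × 1.602×10⁻¹⁹ J/eV) / (6.626×10⁻³⁴ J·s)
f₀ = 5.4647e+14 Hz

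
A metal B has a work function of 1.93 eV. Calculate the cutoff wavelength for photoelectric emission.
642.41 nm

The threshold wavelength is when the photon energy equals the work function:
hc/λ₀ = φ

Solving for λ₀:
λ₀ = hc/φ = (6.626×10⁻³⁴ J·s)(3×10⁸ m/s) / (1.93 eV × 1.602×10⁻¹⁹ J/eV)
λ₀ = 642.41 nm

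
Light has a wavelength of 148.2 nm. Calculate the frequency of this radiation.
2.0229e+15 Hz

Using the wave equation: c = fλ

Solving for frequency:
f = c/λ = (3×10⁸ m/s) / (148.2×10⁻⁹ m)
f = 2.0229e+15 Hz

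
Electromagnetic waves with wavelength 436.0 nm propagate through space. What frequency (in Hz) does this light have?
6.8760e+14 Hz

Using the wave equation: c = fλ

Solving for frequency:
f = c/λ = (3×10⁸ m/s) / (436.0×10⁻⁹ m)
f = 6.8760e+14 Hz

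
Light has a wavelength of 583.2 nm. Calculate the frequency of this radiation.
5.1405e+14 Hz

Using the wave equation: c = fλ

Solving for frequency:
f = c/λ = (3×10⁸ m/s) / (583.2×10⁻⁹ m)
f = 5.1405e+14 Hz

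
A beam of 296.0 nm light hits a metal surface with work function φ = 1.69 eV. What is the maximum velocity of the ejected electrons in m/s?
9.3752e+05 m/s

First, find the maximum kinetic energy:
E_photon = hc/λ = 4.1887 eV
KE_max = E_photon - φ = 4.1887 - 1.69 = 2.4987 eV

Convert to Joules: KE_max = 2.4987 × 1.602×10⁻¹⁹ J = 4.0033e-19 J

Then use KE = ½mv² to find velocity:
v = √(2·KE/m) = √(2 × 4.0033e-19 J / 9.109e-31 kg)
v = 9.3752e+05 m/s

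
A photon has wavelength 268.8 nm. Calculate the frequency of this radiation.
1.1153e+15 Hz

Using the wave equation: c = fλ

Solving for frequency:
f = c/λ = (3×10⁸ m/s) / (268.8×10⁻⁹ m)
f = 1.1153e+15 Hz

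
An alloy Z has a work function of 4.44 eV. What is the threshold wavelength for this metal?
279.24 nm

The threshold wavelength is when the photon energy equals the work function:
hc/λ₀ = φ

Solving for λ₀:
λ₀ = hc/φ = (6.626×10⁻³⁴ J·s)(3×10⁸ m/s) / (4.44 eV × 1.602×10⁻¹⁹ J/eV)
λ₀ = 279.24 nm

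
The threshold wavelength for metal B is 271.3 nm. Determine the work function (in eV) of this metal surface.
4.57 eV

At the threshold wavelength, photon energy equals work function:
φ = hc/λ₀

Calculating:
φ = (6.626×10⁻³⁴ J·s)(3×10⁸ m/s) / (271.3×10⁻⁹ m)
φ = 4.57 eV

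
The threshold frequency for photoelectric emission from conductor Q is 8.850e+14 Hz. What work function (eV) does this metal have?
3.66 eV

At the threshold frequency, photon energy equals work function:
φ = hf₀

Calculating:
φ = (6.626×10⁻³⁴ J·s)(8.850e+14 Hz)
φ = 3.66 eV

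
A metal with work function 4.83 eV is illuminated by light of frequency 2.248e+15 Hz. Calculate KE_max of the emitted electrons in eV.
4.4670 eV

Using Einstein's photoelectric equation: KE_max = hf - φ

First, calculate the photon energy:
E_photon = hf = (6.626×10⁻³⁴ J·s)(2.248e+15 Hz)
E_photon = 9.2970 eV

Then, the maximum kinetic energy:
KE_max = E_photon - φ = 9.2970 eV - 4.83 eV = 4.4670 eV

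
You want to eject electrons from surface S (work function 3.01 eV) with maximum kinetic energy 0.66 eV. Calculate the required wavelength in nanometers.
337.83 nm

From Einstein's equation: KE_max = hc/λ - φ

Rearranging for λ:
hc/λ = KE_max + φ
λ = hc/(KE_max + φ)

Required photon energy:
E_photon = KE_max + φ = 0.66 + 3.01 = 3.67 eV

Required wavelength:
λ = hc/E_photon = (6.626×10⁻³⁴)(3×10⁸) / (3.67 × 1.602×10⁻¹⁹)
λ = 337.83 nm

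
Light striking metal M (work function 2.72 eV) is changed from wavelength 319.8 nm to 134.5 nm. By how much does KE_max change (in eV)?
5.3412 eV

Using Einstein's equation: KE_max = hc/λ - φ

For λ₁ = 319.8 nm:
KE₁ = hc/λ₁ - φ = 3.8769 - 2.72 = 1.1569 eV

For λ₂ = 134.5 nm:
KE₂ = hc/λ₂ - φ = 9.2182 - 2.72 = 6.4982 eV

Change in KE:
ΔKE = KE₂ - KE₁ = 6.4982 - 1.1569 = 5.3412 eV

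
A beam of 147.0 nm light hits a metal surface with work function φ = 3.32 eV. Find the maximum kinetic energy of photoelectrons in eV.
5.1143 eV

Using Einstein's photoelectric equation: KE_max = hf - φ = hc/λ - φ

First, calculate the photon energy:
E_photon = hc/λ = (6.626×10⁻³⁴ J·s)(3×10⁸ m/s) / (147.0×10⁻⁹ m)
E_photon = 8.4343 eV

Then, the maximum kinetic energy:
KE_max = E_photon - φ = 8.4343 eV - 3.32 eV = 5.1143 eV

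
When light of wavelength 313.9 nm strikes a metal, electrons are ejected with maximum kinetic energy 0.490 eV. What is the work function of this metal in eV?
3.46 eV

From Einstein's photoelectric equation: KE_max = hf - φ = hc/λ - φ

Rearranging for φ:
φ = hc/λ - KE_max

Calculate photon energy:
E_photon = hc/λ = 3.9498 eV

Therefore:
φ = 3.9498 - 0.490 = 3.46 eV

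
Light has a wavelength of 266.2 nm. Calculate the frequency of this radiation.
1.1262e+15 Hz

Using the wave equation: c = fλ

Solving for frequency:
f = c/λ = (3×10⁸ m/s) / (266.2×10⁻⁹ m)
f = 1.1262e+15 Hz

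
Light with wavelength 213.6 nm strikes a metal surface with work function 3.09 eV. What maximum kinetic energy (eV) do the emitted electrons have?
2.7145 eV

Using Einstein's photoelectric equation: KE_max = hf - φ = hc/λ - φ

First, calculate the photon energy:
E_photon = hc/λ = (6.626×10⁻³⁴ J·s)(3×10⁸ m/s) / (213.6×10⁻⁹ m)
E_photon = 5.8045 eV

Then, the maximum kinetic energy:
KE_max = E_photon - φ = 5.8045 eV - 3.09 eV = 2.7145 eV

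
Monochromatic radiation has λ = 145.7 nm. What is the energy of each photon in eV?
8.5096 eV

Using E = hf = hc/λ:

E = hc/λ = (6.626×10⁻³⁴ J·s)(3×10⁸ m/s) / (145.7×10⁻⁹ m)
E = 8.5096 eV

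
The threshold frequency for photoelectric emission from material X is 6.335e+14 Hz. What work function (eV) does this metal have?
2.62 eV

At the threshold frequency, photon energy equals work function:
φ = hf₀

Calculating:
φ = (6.626×10⁻³⁴ J·s)(6.335e+14 Hz)
φ = 2.62 eV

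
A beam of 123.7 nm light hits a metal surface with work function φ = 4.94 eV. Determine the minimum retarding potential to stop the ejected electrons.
5.0830 V

The stopping potential V_s satisfies: eV_s = KE_max

First, find KE_max using Einstein's equation:
E_photon = hc/λ = 10.0230 eV
KE_max = E_photon - φ = 10.0230 - 4.94 = 5.0830 eV

Since eV_s = KE_max:
V_s = KE_max/e = 5.0830 V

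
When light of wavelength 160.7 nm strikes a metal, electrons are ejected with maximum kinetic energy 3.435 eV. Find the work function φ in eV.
4.28 eV

From Einstein's photoelectric equation: KE_max = hf - φ = hc/λ - φ

Rearranging for φ:
φ = hc/λ - KE_max

Calculate photon energy:
E_photon = hc/λ = 7.7153 eV

Therefore:
φ = 7.7153 - 3.435 = 4.28 eV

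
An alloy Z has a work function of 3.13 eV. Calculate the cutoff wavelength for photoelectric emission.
396.12 nm

The threshold wavelength is when the photon energy equals the work function:
hc/λ₀ = φ

Solving for λ₀:
λ₀ = hc/φ = (6.626×10⁻³⁴ J·s)(3×10⁸ m/s) / (3.13 eV × 1.602×10⁻¹⁹ J/eV)
λ₀ = 396.12 nm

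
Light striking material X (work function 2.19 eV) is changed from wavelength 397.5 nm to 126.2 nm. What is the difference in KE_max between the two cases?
6.7053 eV

Using Einstein's equation: KE_max = hc/λ - φ

For λ₁ = 397.5 nm:
KE₁ = hc/λ₁ - φ = 3.1191 - 2.19 = 0.9291 eV

For λ₂ = 126.2 nm:
KE₂ = hc/λ₂ - φ = 9.8244 - 2.19 = 7.6344 eV

Change in KE:
ΔKE = KE₂ - KE₁ = 7.6344 - 0.9291 = 6.7053 eV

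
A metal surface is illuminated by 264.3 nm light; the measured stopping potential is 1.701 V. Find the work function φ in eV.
2.99 eV

The stopping potential gives the maximum kinetic energy: KE_max = eV_s = 1.701 eV

From Einstein's photoelectric equation: KE_max = hc/λ - φ
Rearranging: φ = hc/λ - KE_max

Calculate photon energy:
E_photon = hc/λ = (6.626×10⁻³⁴ J·s)(3×10⁸ m/s) / (264.3×10⁻⁹ m) = 4.6910 eV

Therefore:
φ = 4.6910 - 1.701 = 2.99 eV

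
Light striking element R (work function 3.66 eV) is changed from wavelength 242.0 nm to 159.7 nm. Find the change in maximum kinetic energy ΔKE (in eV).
2.6403 eV

Using Einstein's equation: KE_max = hc/λ - φ

For λ₁ = 242.0 nm:
KE₁ = hc/λ₁ - φ = 5.1233 - 3.66 = 1.4633 eV

For λ₂ = 159.7 nm:
KE₂ = hc/λ₂ - φ = 7.7636 - 3.66 = 4.1036 eV

Change in KE:
ΔKE = KE₂ - KE₁ = 4.1036 - 1.4633 = 2.6403 eV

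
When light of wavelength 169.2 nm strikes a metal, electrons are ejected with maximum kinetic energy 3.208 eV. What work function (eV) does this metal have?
4.12 eV

From Einstein's photoelectric equation: KE_max = hf - φ = hc/λ - φ

Rearranging for φ:
φ = hc/λ - KE_max

Calculate photon energy:
E_photon = hc/λ = 7.3277 eV

Therefore:
φ = 7.3277 - 3.208 = 4.12 eV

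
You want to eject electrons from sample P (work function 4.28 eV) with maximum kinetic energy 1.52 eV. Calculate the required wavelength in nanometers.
213.77 nm

From Einstein's equation: KE_max = hc/λ - φ

Rearranging for λ:
hc/λ = KE_max + φ
λ = hc/(KE_max + φ)

Required photon energy:
E_photon = KE_max + φ = 1.52 + 4.28 = 5.80 eV

Required wavelength:
λ = hc/E_photon = (6.626×10⁻³⁴)(3×10⁸) / (5.80 × 1.602×10⁻¹⁹)
λ = 213.77 nm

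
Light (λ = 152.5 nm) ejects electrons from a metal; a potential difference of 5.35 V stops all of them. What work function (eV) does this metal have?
2.78 eV

The stopping potential gives the maximum kinetic energy: KE_max = eV_s = 5.35 eV

From Einstein's photoelectric equation: KE_max = hc/λ - φ
Rearranging: φ = hc/λ - KE_max

Calculate photon energy:
E_photon = hc/λ = (6.626×10⁻³⁴ J·s)(3×10⁸ m/s) / (152.5×10⁻⁹ m) = 8.1301 eV

Therefore:
φ = 8.1301 - 5.35 = 2.78 eV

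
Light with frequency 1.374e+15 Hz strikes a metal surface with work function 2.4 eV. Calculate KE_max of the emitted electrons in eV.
3.2824 eV

Using Einstein's photoelectric equation: KE_max = hf - φ

First, calculate the photon energy:
E_photon = hf = (6.626×10⁻³⁴ J·s)(1.374e+15 Hz)
E_photon = 5.6824 eV

Then, the maximum kinetic energy:
KE_max = E_photon - φ = 5.6824 eV - 2.4 eV = 3.2824 eV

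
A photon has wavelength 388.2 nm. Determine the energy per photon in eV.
3.1938 eV

Using E = hf = hc/λ:

E = hc/λ = (6.626×10⁻³⁴ J·s)(3×10⁸ m/s) / (388.2×10⁻⁹ m)
E = 3.1938 eV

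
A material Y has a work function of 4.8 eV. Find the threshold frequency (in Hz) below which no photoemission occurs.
1.1606e+15 Hz

The threshold frequency is when the photon energy equals the work function:
hf₀ = φ

Solving for f₀:
f₀ = φ/h = (4.8 eV × 1.602×10⁻¹⁹ J/eV) / (6.626×10⁻³⁴ J·s)
f₀ = 1.1606e+15 Hz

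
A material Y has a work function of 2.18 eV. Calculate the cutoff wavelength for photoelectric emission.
568.73 nm

The threshold wavelength is when the photon energy equals the work function:
hc/λ₀ = φ

Solving for λ₀:
λ₀ = hc/φ = (6.626×10⁻³⁴ J·s)(3×10⁸ m/s) / (2.18 eV × 1.602×10⁻¹⁹ J/eV)
λ₀ = 568.73 nm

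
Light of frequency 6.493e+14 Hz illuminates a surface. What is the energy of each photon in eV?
2.6853 eV

Using E = hf:

E = hf = (6.626×10⁻³⁴ J·s)(6.493e+14 Hz)
E = 2.6853 eV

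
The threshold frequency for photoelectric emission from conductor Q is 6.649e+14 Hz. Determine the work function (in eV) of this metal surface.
2.75 eV

At the threshold frequency, photon energy equals work function:
φ = hf₀

Calculating:
φ = (6.626×10⁻³⁴ J·s)(6.649e+14 Hz)
φ = 2.75 eV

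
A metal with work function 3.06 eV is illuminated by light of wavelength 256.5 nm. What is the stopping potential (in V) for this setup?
1.7737 V

The stopping potential V_s satisfies: eV_s = KE_max

First, find KE_max using Einstein's equation:
E_photon = hc/λ = 4.8337 eV
KE_max = E_photon - φ = 4.8337 - 3.06 = 1.7737 eV

Since eV_s = KE_max:
V_s = KE_max/e = 1.7737 V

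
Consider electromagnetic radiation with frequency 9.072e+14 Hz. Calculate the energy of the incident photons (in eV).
3.7519 eV

Using E = hf:

E = hf = (6.626×10⁻³⁴ J·s)(9.072e+14 Hz)
E = 3.7519 eV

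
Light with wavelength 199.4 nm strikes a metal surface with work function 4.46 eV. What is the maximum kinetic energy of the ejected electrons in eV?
1.7579 eV

Using Einstein's photoelectric equation: KE_max = hf - φ = hc/λ - φ

First, calculate the photon energy:
E_photon = hc/λ = (6.626×10⁻³⁴ J·s)(3×10⁸ m/s) / (199.4×10⁻⁹ m)
E_photon = 6.2179 eV

Then, the maximum kinetic energy:
KE_max = E_photon - φ = 6.2179 eV - 4.46 eV = 1.7579 eV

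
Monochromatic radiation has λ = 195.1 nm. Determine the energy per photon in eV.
6.3549 eV

Using E = hf = hc/λ:

E = hc/λ = (6.626×10⁻³⁴ J·s)(3×10⁸ m/s) / (195.1×10⁻⁹ m)
E = 6.3549 eV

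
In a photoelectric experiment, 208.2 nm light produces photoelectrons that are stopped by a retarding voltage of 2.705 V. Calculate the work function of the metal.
3.25 eV

The stopping potential gives the maximum kinetic energy: KE_max = eV_s = 2.705 eV

From Einstein's photoelectric equation: KE_max = hc/λ - φ
Rearranging: φ = hc/λ - KE_max

Calculate photon energy:
E_photon = hc/λ = (6.626×10⁻³⁴ J·s)(3×10⁸ m/s) / (208.2×10⁻⁹ m) = 5.9551 eV

Therefore:
φ = 5.9551 - 2.705 = 3.25 eV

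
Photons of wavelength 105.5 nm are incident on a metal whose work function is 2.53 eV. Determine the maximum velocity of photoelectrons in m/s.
1.8011e+06 m/s

First, find the maximum kinetic energy:
E_photon = hc/λ = 11.7521 eV
KE_max = E_photon - φ = 11.7521 - 2.53 = 9.2221 eV

Convert to Joules: KE_max = 9.2221 × 1.602×10⁻¹⁹ J = 1.4775e-18 J

Then use KE = ½mv² to find velocity:
v = √(2·KE/m) = √(2 × 1.4775e-18 J / 9.109e-31 kg)
v = 1.8011e+06 m/s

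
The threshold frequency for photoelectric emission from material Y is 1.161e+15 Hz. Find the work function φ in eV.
4.80 eV

At the threshold frequency, photon energy equals work function:
φ = hf₀

Calculating:
φ = (6.626×10⁻³⁴ J·s)(1.161e+15 Hz)
φ = 4.80 eV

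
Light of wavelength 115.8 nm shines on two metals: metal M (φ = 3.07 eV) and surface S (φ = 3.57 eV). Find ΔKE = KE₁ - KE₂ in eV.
0.5000 eV

Using KE_max = hc/λ - φ for each metal:

Photon energy: E = hc/λ = 10.7068 eV

For metal M (φ₁ = 3.07 eV):
KE₁ = E - φ₁ = 10.7068 - 3.07 = 7.6368 eV

For surface S (φ₂ = 3.57 eV):
KE₂ = E - φ₂ = 10.7068 - 3.57 = 7.1368 eV

Difference:
ΔKE = KE₁ - KE₂ = 7.6368 - 7.1368 = 0.5000 eV

Note: The difference equals the difference in work functions: 3.57 - 3.07 = 0.50 eV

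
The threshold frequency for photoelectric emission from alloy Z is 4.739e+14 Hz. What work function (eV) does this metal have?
1.96 eV

At the threshold frequency, photon energy equals work function:
φ = hf₀

Calculating:
φ = (6.626×10⁻³⁴ J·s)(4.739e+14 Hz)
φ = 1.96 eV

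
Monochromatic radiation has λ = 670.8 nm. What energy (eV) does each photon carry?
1.8483 eV

Using E = hf = hc/λ:

E = hc/λ = (6.626×10⁻³⁴ J·s)(3×10⁸ m/s) / (670.8×10⁻⁹ m)
E = 1.8483 eV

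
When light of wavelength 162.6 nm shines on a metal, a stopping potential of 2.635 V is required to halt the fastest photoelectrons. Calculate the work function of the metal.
4.99 eV

The stopping potential gives the maximum kinetic energy: KE_max = eV_s = 2.635 eV

From Einstein's photoelectric equation: KE_max = hc/λ - φ
Rearranging: φ = hc/λ - KE_max

Calculate photon energy:
E_photon = hc/λ = (6.626×10⁻³⁴ J·s)(3×10⁸ m/s) / (162.6×10⁻⁹ m) = 7.6251 eV

Therefore:
φ = 7.6251 - 2.635 = 4.99 eV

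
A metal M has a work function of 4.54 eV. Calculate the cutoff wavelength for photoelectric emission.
273.09 nm

The threshold wavelength is when the photon energy equals the work function:
hc/λ₀ = φ

Solving for λ₀:
λ₀ = hc/φ = (6.626×10⁻³⁴ J·s)(3×10⁸ m/s) / (4.54 eV × 1.602×10⁻¹⁹ J/eV)
λ₀ = 273.09 nm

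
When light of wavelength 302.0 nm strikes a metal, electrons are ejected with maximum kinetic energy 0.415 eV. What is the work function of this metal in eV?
3.69 eV

From Einstein's photoelectric equation: KE_max = hf - φ = hc/λ - φ

Rearranging for φ:
φ = hc/λ - KE_max

Calculate photon energy:
E_photon = hc/λ = 4.1054 eV

Therefore:
φ = 4.1054 - 0.415 = 3.69 eV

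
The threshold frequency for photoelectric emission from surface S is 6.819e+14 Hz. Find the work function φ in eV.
2.82 eV

At the threshold frequency, photon energy equals work function:
φ = hf₀

Calculating:
φ = (6.626×10⁻³⁴ J·s)(6.819e+14 Hz)
φ = 2.82 eV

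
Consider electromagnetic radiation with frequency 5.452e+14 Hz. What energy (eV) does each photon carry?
2.2548 eV

Using E = hf:

E = hf = (6.626×10⁻³⁴ J·s)(5.452e+14 Hz)
E = 2.2548 eV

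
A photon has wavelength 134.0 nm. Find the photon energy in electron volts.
9.2526 eV

Using E = hf = hc/λ:

E = hc/λ = (6.626×10⁻³⁴ J·s)(3×10⁸ m/s) / (134.0×10⁻⁹ m)
E = 9.2526 eV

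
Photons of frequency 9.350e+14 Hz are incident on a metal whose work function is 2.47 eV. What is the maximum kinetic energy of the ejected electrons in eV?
1.3968 eV

Using Einstein's photoelectric equation: KE_max = hf - φ

First, calculate the photon energy:
E_photon = hf = (6.626×10⁻³⁴ J·s)(9.350e+14 Hz)
E_photon = 3.8668 eV

Then, the maximum kinetic energy:
KE_max = E_photon - φ = 3.8668 eV - 2.47 eV = 1.3968 eV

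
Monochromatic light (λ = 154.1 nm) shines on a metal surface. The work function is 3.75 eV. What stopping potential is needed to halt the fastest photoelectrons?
4.2957 V

The stopping potential V_s satisfies: eV_s = KE_max

First, find KE_max using Einstein's equation:
E_photon = hc/λ = 8.0457 eV
KE_max = E_photon - φ = 8.0457 - 3.75 = 4.2957 eV

Since eV_s = KE_max:
V_s = KE_max/e = 4.2957 V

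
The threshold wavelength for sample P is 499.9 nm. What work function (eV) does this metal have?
2.48 eV

At the threshold wavelength, photon energy equals work function:
φ = hc/λ₀

Calculating:
φ = (6.626×10⁻³⁴ J·s)(3×10⁸ m/s) / (499.9×10⁻⁹ m)
φ = 2.48 eV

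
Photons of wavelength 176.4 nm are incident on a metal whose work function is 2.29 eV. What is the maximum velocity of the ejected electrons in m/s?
1.2911e+06 m/s

First, find the maximum kinetic energy:
E_photon = hc/λ = 7.0286 eV
KE_max = E_photon - φ = 7.0286 - 2.29 = 4.7386 eV

Convert to Joules: KE_max = 4.7386 × 1.602×10⁻¹⁹ J = 7.5920e-19 J

Then use KE = ½mv² to find velocity:
v = √(2·KE/m) = √(2 × 7.5920e-19 J / 9.109e-31 kg)
v = 1.2911e+06 m/s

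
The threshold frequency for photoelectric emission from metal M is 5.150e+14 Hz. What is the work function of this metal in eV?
2.13 eV

At the threshold frequency, photon energy equals work function:
φ = hf₀

Calculating:
φ = (6.626×10⁻³⁴ J·s)(5.150e+14 Hz)
φ = 2.13 eV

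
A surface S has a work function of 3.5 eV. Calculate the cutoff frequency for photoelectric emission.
8.4630e+14 Hz

The threshold frequency is when the photon energy equals the work function:
hf₀ = φ

Solving for f₀:
f₀ = φ/h = (3.5 eV × 1.602×10⁻¹⁹ J/eV) / (6.626×10⁻³⁴ J·s)
f₀ = 8.4630e+14 Hz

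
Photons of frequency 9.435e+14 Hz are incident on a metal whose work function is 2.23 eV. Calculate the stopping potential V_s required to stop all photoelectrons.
1.6720 V

The stopping potential V_s satisfies: eV_s = KE_max

First, find KE_max using Einstein's equation:
E_photon = hf = (6.626×10⁻³⁴ J·s)(9.435e+14 Hz) = 3.9020 eV
KE_max = E_photon - φ = 3.9020 - 2.23 = 1.6720 eV

Since eV_s = KE_max:
V_s = KE_max/e = 1.6720 V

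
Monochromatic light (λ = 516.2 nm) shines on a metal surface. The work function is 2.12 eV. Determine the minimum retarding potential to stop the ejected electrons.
0.2819 V

The stopping potential V_s satisfies: eV_s = KE_max

First, find KE_max using Einstein's equation:
E_photon = hc/λ = 2.4019 eV
KE_max = E_photon - φ = 2.4019 - 2.12 = 0.2819 eV

Since eV_s = KE_max:
V_s = KE_max/e = 0.2819 V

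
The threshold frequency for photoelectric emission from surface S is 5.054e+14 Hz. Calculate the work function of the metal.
2.09 eV

At the threshold frequency, photon energy equals work function:
φ = hf₀

Calculating:
φ = (6.626×10⁻³⁴ J·s)(5.054e+14 Hz)
φ = 2.09 eV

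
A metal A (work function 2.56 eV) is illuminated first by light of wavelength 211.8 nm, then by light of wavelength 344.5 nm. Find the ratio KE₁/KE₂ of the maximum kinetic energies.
3.1703

Using Einstein's equation: KE_max = hc/λ - φ

For λ₁ = 211.8 nm:
E₁ = hc/λ₁ = 5.8538 eV
KE₁ = E₁ - φ = 5.8538 - 2.56 = 3.2938 eV

For λ₂ = 344.5 nm:
E₂ = hc/λ₂ = 3.5990 eV
KE₂ = E₂ - φ = 3.5990 - 2.56 = 1.0390 eV

Ratio: KE₁/KE₂ = 3.2938/1.0390 = 3.1703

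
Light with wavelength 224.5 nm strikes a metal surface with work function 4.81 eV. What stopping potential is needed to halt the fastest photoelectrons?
0.7127 V

The stopping potential V_s satisfies: eV_s = KE_max

First, find KE_max using Einstein's equation:
E_photon = hc/λ = 5.5227 eV
KE_max = E_photon - φ = 5.5227 - 4.81 = 0.7127 eV

Since eV_s = KE_max:
V_s = KE_max/e = 0.7127 V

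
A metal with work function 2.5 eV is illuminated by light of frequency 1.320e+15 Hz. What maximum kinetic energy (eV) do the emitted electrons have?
2.9591 eV

Using Einstein's photoelectric equation: KE_max = hf - φ

First, calculate the photon energy:
E_photon = hf = (6.626×10⁻³⁴ J·s)(1.320e+15 Hz)
E_photon = 5.4591 eV

Then, the maximum kinetic energy:
KE_max = E_photon - φ = 5.4591 eV - 2.5 eV = 2.9591 eV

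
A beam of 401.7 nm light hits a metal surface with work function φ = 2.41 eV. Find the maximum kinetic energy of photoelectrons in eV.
0.6765 eV

Using Einstein's photoelectric equation: KE_max = hf - φ = hc/λ - φ

First, calculate the photon energy:
E_photon = hc/λ = (6.626×10⁻³⁴ J·s)(3×10⁸ m/s) / (401.7×10⁻⁹ m)
E_photon = 3.0865 eV

Then, the maximum kinetic energy:
KE_max = E_photon - φ = 3.0865 eV - 2.41 eV = 0.6765 eV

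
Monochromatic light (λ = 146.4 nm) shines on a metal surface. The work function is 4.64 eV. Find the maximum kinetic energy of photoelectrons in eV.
3.8289 eV

Using Einstein's photoelectric equation: KE_max = hf - φ = hc/λ - φ

First, calculate the photon energy:
E_photon = hc/λ = (6.626×10⁻³⁴ J·s)(3×10⁸ m/s) / (146.4×10⁻⁹ m)
E_photon = 8.4689 eV

Then, the maximum kinetic energy:
KE_max = E_photon - φ = 8.4689 eV - 4.64 eV = 3.8289 eV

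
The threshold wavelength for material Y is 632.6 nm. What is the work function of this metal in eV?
1.96 eV

At the threshold wavelength, photon energy equals work function:
φ = hc/λ₀

Calculating:
φ = (6.626×10⁻³⁴ J·s)(3×10⁸ m/s) / (632.6×10⁻⁹ m)
φ = 1.96 eV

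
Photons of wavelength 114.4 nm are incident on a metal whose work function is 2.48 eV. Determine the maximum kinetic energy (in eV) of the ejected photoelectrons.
8.3578 eV

Using Einstein's photoelectric equation: KE_max = hf - φ = hc/λ - φ

First, calculate the photon energy:
E_photon = hc/λ = (6.626×10⁻³⁴ J·s)(3×10⁸ m/s) / (114.4×10⁻⁹ m)
E_photon = 10.8378 eV

Then, the maximum kinetic energy:
KE_max = E_photon - φ = 10.8378 eV - 2.48 eV = 8.3578 eV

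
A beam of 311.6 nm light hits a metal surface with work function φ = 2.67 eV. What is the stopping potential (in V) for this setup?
1.3090 V

The stopping potential V_s satisfies: eV_s = KE_max

First, find KE_max using Einstein's equation:
E_photon = hc/λ = 3.9790 eV
KE_max = E_photon - φ = 3.9790 - 2.67 = 1.3090 eV

Since eV_s = KE_max:
V_s = KE_max/e = 1.3090 V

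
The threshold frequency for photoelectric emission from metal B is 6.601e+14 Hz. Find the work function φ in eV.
2.73 eV

At the threshold frequency, photon energy equals work function:
φ = hf₀

Calculating:
φ = (6.626×10⁻³⁴ J·s)(6.601e+14 Hz)
φ = 2.73 eV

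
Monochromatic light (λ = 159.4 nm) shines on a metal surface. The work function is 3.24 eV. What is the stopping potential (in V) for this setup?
4.5382 V

The stopping potential V_s satisfies: eV_s = KE_max

First, find KE_max using Einstein's equation:
E_photon = hc/λ = 7.7782 eV
KE_max = E_photon - φ = 7.7782 - 3.24 = 4.5382 eV

Since eV_s = KE_max:
V_s = KE_max/e = 4.5382 V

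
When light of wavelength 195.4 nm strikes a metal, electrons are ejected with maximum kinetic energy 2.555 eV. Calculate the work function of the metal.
3.79 eV

From Einstein's photoelectric equation: KE_max = hf - φ = hc/λ - φ

Rearranging for φ:
φ = hc/λ - KE_max

Calculate photon energy:
E_photon = hc/λ = 6.3451 eV

Therefore:
φ = 6.3451 - 2.555 = 3.79 eV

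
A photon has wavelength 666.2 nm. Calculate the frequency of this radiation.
4.5000e+14 Hz

Using the wave equation: c = fλ

Solving for frequency:
f = c/λ = (3×10⁸ m/s) / (666.2×10⁻⁹ m)
f = 4.5000e+14 Hz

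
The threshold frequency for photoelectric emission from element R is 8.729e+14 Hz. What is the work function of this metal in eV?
3.61 eV

At the threshold frequency, photon energy equals work function:
φ = hf₀

Calculating:
φ = (6.626×10⁻³⁴ J·s)(8.729e+14 Hz)
φ = 3.61 eV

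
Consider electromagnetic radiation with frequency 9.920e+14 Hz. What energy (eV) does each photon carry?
4.1026 eV

Using E = hf:

E = hf = (6.626×10⁻³⁴ J·s)(9.920e+14 Hz)
E = 4.1026 eV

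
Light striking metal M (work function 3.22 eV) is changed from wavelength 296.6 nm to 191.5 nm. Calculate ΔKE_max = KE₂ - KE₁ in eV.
2.2942 eV

Using Einstein's equation: KE_max = hc/λ - φ

For λ₁ = 296.6 nm:
KE₁ = hc/λ₁ - φ = 4.1802 - 3.22 = 0.9602 eV

For λ₂ = 191.5 nm:
KE₂ = hc/λ₂ - φ = 6.4744 - 3.22 = 3.2544 eV

Change in KE:
ΔKE = KE₂ - KE₁ = 3.2544 - 0.9602 = 2.2942 eV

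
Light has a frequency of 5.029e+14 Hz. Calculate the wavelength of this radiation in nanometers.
596.13 nm

Using the wave equation: c = fλ

Solving for wavelength:
λ = c/f = (3×10⁸ m/s) / (5.029e+14 Hz)
λ = 596.13 nm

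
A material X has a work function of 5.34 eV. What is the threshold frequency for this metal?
1.2912e+15 Hz

The threshold frequency is when the photon energy equals the work function:
hf₀ = φ

Solving for f₀:
f₀ = φ/h = (5.34 eV × 1.602×10⁻¹⁹ J/eV) / (6.626×10⁻³⁴ J·s)
f₀ = 1.2912e+15 Hz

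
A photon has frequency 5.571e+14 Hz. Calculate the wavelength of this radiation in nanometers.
538.13 nm

Using the wave equation: c = fλ

Solving for wavelength:
λ = c/f = (3×10⁸ m/s) / (5.571e+14 Hz)
λ = 538.13 nm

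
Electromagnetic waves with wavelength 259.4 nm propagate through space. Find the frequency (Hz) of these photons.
1.1557e+15 Hz

Using the wave equation: c = fλ

Solving for frequency:
f = c/λ = (3×10⁸ m/s) / (259.4×10⁻⁹ m)
f = 1.1557e+15 Hz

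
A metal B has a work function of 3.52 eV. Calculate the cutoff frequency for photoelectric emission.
8.5113e+14 Hz

The threshold frequency is when the photon energy equals the work function:
hf₀ = φ

Solving for f₀:
f₀ = φ/h = (3.52 eV × 1.602×10⁻¹⁹ J/eV) / (6.626×10⁻³⁴ J·s)
f₀ = 8.5113e+14 Hz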